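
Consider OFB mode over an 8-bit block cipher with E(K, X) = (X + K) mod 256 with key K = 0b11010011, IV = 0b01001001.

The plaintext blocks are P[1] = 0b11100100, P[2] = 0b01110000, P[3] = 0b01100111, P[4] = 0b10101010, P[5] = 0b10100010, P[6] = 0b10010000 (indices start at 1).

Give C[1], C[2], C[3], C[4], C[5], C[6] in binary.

OFB encryption: S_i = E(K, S_{i−1}) with S_{0} = IV; C_i = P_i ⊕ S_i.
C[1]: S = E(K, 0b01001001) = 0b00011100; 0b11100100 ⊕ 0b00011100 = 0b11111000.
C[2]: S = E(K, 0b00011100) = 0b11101111; 0b01110000 ⊕ 0b11101111 = 0b10011111.
C[3]: S = E(K, 0b11101111) = 0b11000010; 0b01100111 ⊕ 0b11000010 = 0b10100101.
C[4]: S = E(K, 0b11000010) = 0b10010101; 0b10101010 ⊕ 0b10010101 = 0b00111111.
C[5]: S = E(K, 0b10010101) = 0b01101000; 0b10100010 ⊕ 0b01101000 = 0b11001010.
C[6]: S = E(K, 0b01101000) = 0b00111011; 0b10010000 ⊕ 0b00111011 = 0b10101011.

C[1] = 0b11111000, C[2] = 0b10011111, C[3] = 0b10100101, C[4] = 0b00111111, C[5] = 0b11001010, C[6] = 0b10101011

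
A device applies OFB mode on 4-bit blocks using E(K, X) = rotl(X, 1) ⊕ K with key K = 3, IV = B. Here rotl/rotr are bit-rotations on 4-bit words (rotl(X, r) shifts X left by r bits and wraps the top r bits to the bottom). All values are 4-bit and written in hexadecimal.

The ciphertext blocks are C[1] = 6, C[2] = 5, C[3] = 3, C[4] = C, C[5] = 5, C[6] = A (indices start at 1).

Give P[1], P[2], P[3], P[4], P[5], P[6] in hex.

P[1] = 2, P[2] = E, P[3] = 7, P[4] = 7, P[5] = 1, P[6] = 1

OFB decryption: S_i = E(K, S_{i−1}) with S_{0} = IV; P_i = C_i ⊕ S_i.
P[1]: S = E(K, B) = 4; 6 ⊕ 4 = 2.
P[2]: S = E(K, 4) = B; 5 ⊕ B = E.
P[3]: S = E(K, B) = 4; 3 ⊕ 4 = 7.
P[4]: S = E(K, 4) = B; C ⊕ B = 7.
P[5]: S = E(K, B) = 4; 5 ⊕ 4 = 1.
P[6]: S = E(K, 4) = B; A ⊕ B = 1.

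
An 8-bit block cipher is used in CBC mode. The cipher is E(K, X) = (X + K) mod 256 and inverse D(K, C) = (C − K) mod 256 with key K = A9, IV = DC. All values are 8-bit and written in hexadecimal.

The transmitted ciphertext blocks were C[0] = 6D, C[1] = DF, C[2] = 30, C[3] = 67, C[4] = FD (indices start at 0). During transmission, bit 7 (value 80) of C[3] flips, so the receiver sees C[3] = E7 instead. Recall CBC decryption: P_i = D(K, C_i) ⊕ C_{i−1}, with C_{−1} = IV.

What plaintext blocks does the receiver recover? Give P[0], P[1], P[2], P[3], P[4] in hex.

Only C[3] changed, to E7. In CBC, a change in C_i garbles P_i and flips the same bit in P_{i+1}. Decrypting the received ciphertext:
P[0]: D(K, 6D) = C4; C4 ⊕ DC = 18.
P[1]: D(K, DF) = 36; 36 ⊕ 6D = 5B.
P[2]: D(K, 30) = 87; 87 ⊕ DF = 58.
P[3]: D(K, E7) = 3E; 3E ⊕ 30 = 0E.
P[4]: D(K, FD) = 54; 54 ⊕ E7 = B3.
Blocks that differ from the original plaintext: P[3], P[4].

P[0] = 18, P[1] = 5B, P[2] = 58, P[3] = 0E, P[4] = B3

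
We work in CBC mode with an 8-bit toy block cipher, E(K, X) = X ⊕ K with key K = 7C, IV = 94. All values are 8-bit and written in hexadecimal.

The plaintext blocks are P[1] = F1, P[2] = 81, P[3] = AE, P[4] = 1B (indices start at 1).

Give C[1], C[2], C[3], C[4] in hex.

C[1] = 19, C[2] = E4, C[3] = 36, C[4] = 51

CBC encryption: C_i = E(K, P_i ⊕ C_{i−1}), with C_{0} = IV.
C[1]: P[1] ⊕ 94 = 65; E(K, 65) = 19.
C[2]: P[2] ⊕ 19 = 98; E(K, 98) = E4.
C[3]: P[3] ⊕ E4 = 4A; E(K, 4A) = 36.
C[4]: P[4] ⊕ 36 = 2D; E(K, 2D) = 51.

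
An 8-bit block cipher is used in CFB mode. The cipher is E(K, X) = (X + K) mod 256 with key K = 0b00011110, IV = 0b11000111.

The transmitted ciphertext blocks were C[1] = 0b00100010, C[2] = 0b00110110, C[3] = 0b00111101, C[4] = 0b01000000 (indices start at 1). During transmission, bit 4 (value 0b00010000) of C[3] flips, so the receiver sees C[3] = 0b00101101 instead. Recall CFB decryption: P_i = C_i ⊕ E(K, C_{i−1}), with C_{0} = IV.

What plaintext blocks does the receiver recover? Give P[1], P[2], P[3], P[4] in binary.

Only C[3] changed, to 0b00101101. In CFB, a change in C_i flips the same bit in P_i and garbles P_{i+1}. Decrypting the received ciphertext:
P[1]: E(K, 0b11000111) = 0b11100101; 0b00100010 ⊕ 0b11100101 = 0b11000111.
P[2]: E(K, 0b00100010) = 0b01000000; 0b00110110 ⊕ 0b01000000 = 0b01110110.
P[3]: E(K, 0b00110110) = 0b01010100; 0b00101101 ⊕ 0b01010100 = 0b01111001.
P[4]: E(K, 0b00101101) = 0b01001011; 0b01000000 ⊕ 0b01001011 = 0b00001011.
Blocks that differ from the original plaintext: P[3], P[4].

P[1] = 0b11000111, P[2] = 0b01110110, P[3] = 0b01111001, P[4] = 0b00001011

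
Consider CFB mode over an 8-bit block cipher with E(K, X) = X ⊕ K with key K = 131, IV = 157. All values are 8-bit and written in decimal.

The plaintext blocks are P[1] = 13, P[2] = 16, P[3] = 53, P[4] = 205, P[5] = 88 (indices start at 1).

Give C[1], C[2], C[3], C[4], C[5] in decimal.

C[1] = 19, C[2] = 128, C[3] = 54, C[4] = 120, C[5] = 163

CFB encryption: C_i = P_i ⊕ E(K, C_{i−1}), with C_{0} = IV.
C[1]: E(K, 157) = 30; 13 ⊕ 30 = 19.
C[2]: E(K, 19) = 144; 16 ⊕ 144 = 128.
C[3]: E(K, 128) = 3; 53 ⊕ 3 = 54.
C[4]: E(K, 54) = 181; 205 ⊕ 181 = 120.
C[5]: E(K, 120) = 251; 88 ⊕ 251 = 163.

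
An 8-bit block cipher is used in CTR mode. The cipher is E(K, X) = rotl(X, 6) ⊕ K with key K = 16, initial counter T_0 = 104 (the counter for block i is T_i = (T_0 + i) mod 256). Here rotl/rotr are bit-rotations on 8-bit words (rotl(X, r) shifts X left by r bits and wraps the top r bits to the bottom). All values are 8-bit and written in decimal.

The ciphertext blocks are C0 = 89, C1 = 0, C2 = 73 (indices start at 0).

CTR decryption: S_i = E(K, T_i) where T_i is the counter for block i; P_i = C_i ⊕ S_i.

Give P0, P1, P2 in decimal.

P0: T = 104, S = E(K, T) = 10; 89 ⊕ 10 = 83.
P1: T = 105, S = E(K, T) = 74; 0 ⊕ 74 = 74.
P2: T = 106, S = E(K, T) = 138; 73 ⊕ 138 = 195.

P0 = 83, P1 = 74, P2 = 195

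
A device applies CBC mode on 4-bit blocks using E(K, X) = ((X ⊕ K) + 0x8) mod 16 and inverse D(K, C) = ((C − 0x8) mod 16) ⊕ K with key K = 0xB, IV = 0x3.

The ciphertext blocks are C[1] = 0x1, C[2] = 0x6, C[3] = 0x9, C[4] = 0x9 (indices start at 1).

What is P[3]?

P[3] = 0xC

CBC decryption: P_i = D(K, C_i) ⊕ C_{i−1}, with C_{0} = IV.
P[3]: D(K, 0x9) = 0xA; 0xA ⊕ 0x6 = 0xC.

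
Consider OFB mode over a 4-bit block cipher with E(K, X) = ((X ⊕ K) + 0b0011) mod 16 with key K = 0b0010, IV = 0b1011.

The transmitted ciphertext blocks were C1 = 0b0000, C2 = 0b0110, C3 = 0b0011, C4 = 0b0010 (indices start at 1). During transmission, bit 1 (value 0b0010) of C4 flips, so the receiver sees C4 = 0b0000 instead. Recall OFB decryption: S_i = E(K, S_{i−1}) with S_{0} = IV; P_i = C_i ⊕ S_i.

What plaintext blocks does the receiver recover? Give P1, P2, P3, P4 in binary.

Only C4 changed, to 0b0000. In OFB, a change in C_i flips the same bit in P_i only; the keystream is unaffected. Decrypting the received ciphertext:
P1: S = E(K, 0b1011) = 0b1100; 0b0000 ⊕ 0b1100 = 0b1100.
P2: S = E(K, 0b1100) = 0b0001; 0b0110 ⊕ 0b0001 = 0b0111.
P3: S = E(K, 0b0001) = 0b0110; 0b0011 ⊕ 0b0110 = 0b0101.
P4: S = E(K, 0b0110) = 0b0111; 0b0000 ⊕ 0b0111 = 0b0111.
Blocks that differ from the original plaintext: P4.

P1 = 0b1100, P2 = 0b0111, P3 = 0b0101, P4 = 0b0111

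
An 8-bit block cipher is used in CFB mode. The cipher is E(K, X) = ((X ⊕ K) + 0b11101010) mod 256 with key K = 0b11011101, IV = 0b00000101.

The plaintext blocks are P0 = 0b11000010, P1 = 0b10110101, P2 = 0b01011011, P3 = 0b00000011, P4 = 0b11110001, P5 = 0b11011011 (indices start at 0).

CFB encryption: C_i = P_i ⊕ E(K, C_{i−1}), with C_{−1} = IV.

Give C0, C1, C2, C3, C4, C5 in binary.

C0 = 0b00000000, C1 = 0b01110010, C2 = 0b11000010, C3 = 0b00001010, C4 = 0b00110000, C5 = 0b00001100

C0: E(K, 0b00000101) = 0b11000010; 0b11000010 ⊕ 0b11000010 = 0b00000000.
C1: E(K, 0b00000000) = 0b11000111; 0b10110101 ⊕ 0b11000111 = 0b01110010.
C2: E(K, 0b01110010) = 0b10011001; 0b01011011 ⊕ 0b10011001 = 0b11000010.
C3: E(K, 0b11000010) = 0b00001001; 0b00000011 ⊕ 0b00001001 = 0b00001010.
C4: E(K, 0b00001010) = 0b11000001; 0b11110001 ⊕ 0b11000001 = 0b00110000.
C5: E(K, 0b00110000) = 0b11010111; 0b11011011 ⊕ 0b11010111 = 0b00001100.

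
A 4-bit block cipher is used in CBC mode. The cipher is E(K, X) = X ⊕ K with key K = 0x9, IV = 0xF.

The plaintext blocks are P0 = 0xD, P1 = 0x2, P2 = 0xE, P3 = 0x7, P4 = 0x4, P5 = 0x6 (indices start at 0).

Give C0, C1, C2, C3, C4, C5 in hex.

C0 = 0xB, C1 = 0x0, C2 = 0x7, C3 = 0x9, C4 = 0x4, C5 = 0xB

CBC encryption: C_i = E(K, P_i ⊕ C_{i−1}), with C_{−1} = IV.
C0: P0 ⊕ 0xF = 0x2; E(K, 0x2) = 0xB.
C1: P1 ⊕ 0xB = 0x9; E(K, 0x9) = 0x0.
C2: P2 ⊕ 0x0 = 0xE; E(K, 0xE) = 0x7.
C3: P3 ⊕ 0x7 = 0x0; E(K, 0x0) = 0x9.
C4: P4 ⊕ 0x9 = 0xD; E(K, 0xD) = 0x4.
C5: P5 ⊕ 0x4 = 0x2; E(K, 0x2) = 0xB.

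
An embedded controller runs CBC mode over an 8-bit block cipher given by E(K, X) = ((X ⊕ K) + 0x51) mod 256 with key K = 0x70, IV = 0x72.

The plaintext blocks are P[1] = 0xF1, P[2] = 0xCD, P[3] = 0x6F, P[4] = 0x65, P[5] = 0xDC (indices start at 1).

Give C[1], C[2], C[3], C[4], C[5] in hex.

C[1] = 0x44, C[2] = 0x4A, C[3] = 0xA6, C[4] = 0x04, C[5] = 0xF9

CBC encryption: C_i = E(K, P_i ⊕ C_{i−1}), with C_{0} = IV.
C[1]: P[1] ⊕ 0x72 = 0x83; E(K, 0x83) = 0x44.
C[2]: P[2] ⊕ 0x44 = 0x89; E(K, 0x89) = 0x4A.
C[3]: P[3] ⊕ 0x4A = 0x25; E(K, 0x25) = 0xA6.
C[4]: P[4] ⊕ 0xA6 = 0xC3; E(K, 0xC3) = 0x04.
C[5]: P[5] ⊕ 0x04 = 0xD8; E(K, 0xD8) = 0xF9.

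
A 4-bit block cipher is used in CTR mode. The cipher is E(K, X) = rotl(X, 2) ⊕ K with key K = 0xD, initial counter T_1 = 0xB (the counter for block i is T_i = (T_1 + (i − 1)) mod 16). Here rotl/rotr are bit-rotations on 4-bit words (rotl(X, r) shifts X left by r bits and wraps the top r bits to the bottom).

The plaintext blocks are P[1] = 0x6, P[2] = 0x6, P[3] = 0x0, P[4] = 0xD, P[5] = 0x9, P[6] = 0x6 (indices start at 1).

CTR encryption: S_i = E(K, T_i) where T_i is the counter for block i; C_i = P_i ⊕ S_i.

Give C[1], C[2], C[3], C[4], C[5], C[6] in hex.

C[1] = 0x5, C[2] = 0x8, C[3] = 0xA, C[4] = 0xB, C[5] = 0xB, C[6] = 0xB

C[1]: T = 0xB, S = E(K, T) = 0x3; 0x6 ⊕ 0x3 = 0x5.
C[2]: T = 0xC, S = E(K, T) = 0xE; 0x6 ⊕ 0xE = 0x8.
C[3]: T = 0xD, S = E(K, T) = 0xA; 0x0 ⊕ 0xA = 0xA.
C[4]: T = 0xE, S = E(K, T) = 0x6; 0xD ⊕ 0x6 = 0xB.
C[5]: T = 0xF, S = E(K, T) = 0x2; 0x9 ⊕ 0x2 = 0xB.
C[6]: T = 0x0, S = E(K, T) = 0xD; 0x6 ⊕ 0xD = 0xB.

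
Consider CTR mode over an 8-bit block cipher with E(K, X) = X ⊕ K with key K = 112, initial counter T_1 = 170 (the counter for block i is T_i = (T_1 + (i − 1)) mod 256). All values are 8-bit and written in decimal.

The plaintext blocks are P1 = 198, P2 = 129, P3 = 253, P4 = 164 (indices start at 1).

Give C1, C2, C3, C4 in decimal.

C1 = 28, C2 = 90, C3 = 33, C4 = 121

CTR encryption: S_i = E(K, T_i) where T_i is the counter for block i; C_i = P_i ⊕ S_i.
C1: T = 170, S = E(K, T) = 218; 198 ⊕ 218 = 28.
C2: T = 171, S = E(K, T) = 219; 129 ⊕ 219 = 90.
C3: T = 172, S = E(K, T) = 220; 253 ⊕ 220 = 33.
C4: T = 173, S = E(K, T) = 221; 164 ⊕ 221 = 121.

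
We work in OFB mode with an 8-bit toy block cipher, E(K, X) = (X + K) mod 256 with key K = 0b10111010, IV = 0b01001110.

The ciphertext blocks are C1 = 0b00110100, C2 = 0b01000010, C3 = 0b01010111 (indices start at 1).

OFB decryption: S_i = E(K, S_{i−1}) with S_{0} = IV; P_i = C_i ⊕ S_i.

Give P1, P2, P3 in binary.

P1: S = E(K, 0b01001110) = 0b00001000; 0b00110100 ⊕ 0b00001000 = 0b00111100.
P2: S = E(K, 0b00001000) = 0b11000010; 0b01000010 ⊕ 0b11000010 = 0b10000000.
P3: S = E(K, 0b11000010) = 0b01111100; 0b01010111 ⊕ 0b01111100 = 0b00101011.

P1 = 0b00111100, P2 = 0b10000000, P3 = 0b00101011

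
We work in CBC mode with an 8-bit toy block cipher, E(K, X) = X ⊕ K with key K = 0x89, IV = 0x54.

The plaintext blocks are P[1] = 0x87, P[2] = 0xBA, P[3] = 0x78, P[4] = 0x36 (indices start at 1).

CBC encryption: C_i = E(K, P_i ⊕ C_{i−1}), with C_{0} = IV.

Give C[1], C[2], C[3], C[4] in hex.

C[1]: P[1] ⊕ 0x54 = 0xD3; E(K, 0xD3) = 0x5A.
C[2]: P[2] ⊕ 0x5A = 0xE0; E(K, 0xE0) = 0x69.
C[3]: P[3] ⊕ 0x69 = 0x11; E(K, 0x11) = 0x98.
C[4]: P[4] ⊕ 0x98 = 0xAE; E(K, 0xAE) = 0x27.

C[1] = 0x5A, C[2] = 0x69, C[3] = 0x98, C[4] = 0x27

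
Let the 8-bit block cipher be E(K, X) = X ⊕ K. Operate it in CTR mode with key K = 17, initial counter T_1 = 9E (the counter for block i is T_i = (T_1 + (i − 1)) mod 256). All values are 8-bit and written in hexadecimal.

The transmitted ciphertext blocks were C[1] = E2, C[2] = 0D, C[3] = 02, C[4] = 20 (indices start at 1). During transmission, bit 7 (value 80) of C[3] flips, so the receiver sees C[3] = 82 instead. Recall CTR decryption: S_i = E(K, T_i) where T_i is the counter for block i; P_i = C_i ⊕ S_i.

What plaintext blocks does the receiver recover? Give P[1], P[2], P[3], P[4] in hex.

P[1] = 6B, P[2] = 85, P[3] = 35, P[4] = 96

Only C[3] changed, to 82. In CTR, a change in C_i flips the same bit in P_i only; the keystream is unaffected. Decrypting the received ciphertext:
P[1]: T = 9E, S = E(K, T) = 89; E2 ⊕ 89 = 6B.
P[2]: T = 9F, S = E(K, T) = 88; 0D ⊕ 88 = 85.
P[3]: T = A0, S = E(K, T) = B7; 82 ⊕ B7 = 35.
P[4]: T = A1, S = E(K, T) = B6; 20 ⊕ B6 = 96.
Blocks that differ from the original plaintext: P[3].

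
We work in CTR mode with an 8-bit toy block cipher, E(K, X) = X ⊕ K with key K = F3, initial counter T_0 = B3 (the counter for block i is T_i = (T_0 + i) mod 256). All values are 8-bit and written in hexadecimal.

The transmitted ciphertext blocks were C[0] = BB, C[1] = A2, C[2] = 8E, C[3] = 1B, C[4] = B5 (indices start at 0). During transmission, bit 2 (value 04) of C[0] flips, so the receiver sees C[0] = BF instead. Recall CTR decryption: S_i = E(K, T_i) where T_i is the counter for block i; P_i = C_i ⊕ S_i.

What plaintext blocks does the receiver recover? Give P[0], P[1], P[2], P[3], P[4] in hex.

P[0] = FF, P[1] = E5, P[2] = C8, P[3] = 5E, P[4] = F1

Only C[0] changed, to BF. In CTR, a change in C_i flips the same bit in P_i only; the keystream is unaffected. Decrypting the received ciphertext:
P[0]: T = B3, S = E(K, T) = 40; BF ⊕ 40 = FF.
P[1]: T = B4, S = E(K, T) = 47; A2 ⊕ 47 = E5.
P[2]: T = B5, S = E(K, T) = 46; 8E ⊕ 46 = C8.
P[3]: T = B6, S = E(K, T) = 45; 1B ⊕ 45 = 5E.
P[4]: T = B7, S = E(K, T) = 44; B5 ⊕ 44 = F1.
Blocks that differ from the original plaintext: P[0].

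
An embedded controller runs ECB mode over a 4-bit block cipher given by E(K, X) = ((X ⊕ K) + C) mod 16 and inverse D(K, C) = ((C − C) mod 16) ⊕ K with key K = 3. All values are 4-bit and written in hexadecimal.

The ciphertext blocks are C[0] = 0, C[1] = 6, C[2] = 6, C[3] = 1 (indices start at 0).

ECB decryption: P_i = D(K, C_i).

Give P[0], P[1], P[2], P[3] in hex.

P[0] = 7, P[1] = 9, P[2] = 9, P[3] = 6

P[0]: D(K, 0) = 7.
P[1]: D(K, 6) = 9.
P[2]: D(K, 6) = 9.
P[3]: D(K, 1) = 6.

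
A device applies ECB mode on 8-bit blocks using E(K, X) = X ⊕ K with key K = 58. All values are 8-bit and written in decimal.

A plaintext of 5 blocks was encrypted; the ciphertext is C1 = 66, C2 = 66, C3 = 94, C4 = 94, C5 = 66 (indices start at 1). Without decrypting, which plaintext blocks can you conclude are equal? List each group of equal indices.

ECB encrypts each block independently with the same key, so equal ciphertext blocks imply equal plaintext blocks.
C1 = C2 = C5 = 66, so P1 = P2 = P5.
C3 = C4 = 94, so P3 = P4.

P1 = P2 = P5; P3 = P4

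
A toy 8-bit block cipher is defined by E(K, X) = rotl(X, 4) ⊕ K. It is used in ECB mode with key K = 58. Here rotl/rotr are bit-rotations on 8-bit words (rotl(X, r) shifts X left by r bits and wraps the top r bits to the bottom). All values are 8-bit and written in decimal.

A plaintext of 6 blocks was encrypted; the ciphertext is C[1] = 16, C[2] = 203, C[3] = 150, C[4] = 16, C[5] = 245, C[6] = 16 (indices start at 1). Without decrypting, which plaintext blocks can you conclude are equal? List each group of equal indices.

P[1] = P[4] = P[6]

ECB encrypts each block independently with the same key, so equal ciphertext blocks imply equal plaintext blocks.
C[1] = C[4] = C[6] = 16, so P[1] = P[4] = P[6].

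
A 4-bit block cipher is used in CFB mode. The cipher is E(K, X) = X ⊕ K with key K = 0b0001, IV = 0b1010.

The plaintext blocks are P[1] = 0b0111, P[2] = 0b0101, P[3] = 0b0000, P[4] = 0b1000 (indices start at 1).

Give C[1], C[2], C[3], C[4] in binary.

C[1] = 0b1100, C[2] = 0b1000, C[3] = 0b1001, C[4] = 0b0000

CFB encryption: C_i = P_i ⊕ E(K, C_{i−1}), with C_{0} = IV.
C[1]: E(K, 0b1010) = 0b1011; 0b0111 ⊕ 0b1011 = 0b1100.
C[2]: E(K, 0b1100) = 0b1101; 0b0101 ⊕ 0b1101 = 0b1000.
C[3]: E(K, 0b1000) = 0b1001; 0b0000 ⊕ 0b1001 = 0b1001.
C[4]: E(K, 0b1001) = 0b1000; 0b1000 ⊕ 0b1000 = 0b0000.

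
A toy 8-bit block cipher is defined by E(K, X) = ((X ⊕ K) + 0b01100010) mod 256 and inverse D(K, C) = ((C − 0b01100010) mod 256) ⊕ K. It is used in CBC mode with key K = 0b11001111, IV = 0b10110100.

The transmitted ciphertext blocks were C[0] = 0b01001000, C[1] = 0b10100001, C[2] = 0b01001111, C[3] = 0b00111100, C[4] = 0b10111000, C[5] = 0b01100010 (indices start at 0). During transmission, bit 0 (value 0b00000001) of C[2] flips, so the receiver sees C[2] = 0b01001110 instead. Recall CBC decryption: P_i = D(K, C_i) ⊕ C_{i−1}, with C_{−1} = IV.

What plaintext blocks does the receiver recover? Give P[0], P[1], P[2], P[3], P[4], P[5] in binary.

P[0] = 0b10011101, P[1] = 0b10111000, P[2] = 0b10000010, P[3] = 0b01011011, P[4] = 0b10100101, P[5] = 0b01110111

Only C[2] changed, to 0b01001110. In CBC, a change in C_i garbles P_i and flips the same bit in P_{i+1}. Decrypting the received ciphertext:
P[0]: D(K, 0b01001000) = 0b00101001; 0b00101001 ⊕ 0b10110100 = 0b10011101.
P[1]: D(K, 0b10100001) = 0b11110000; 0b11110000 ⊕ 0b01001000 = 0b10111000.
P[2]: D(K, 0b01001110) = 0b00100011; 0b00100011 ⊕ 0b10100001 = 0b10000010.
P[3]: D(K, 0b00111100) = 0b00010101; 0b00010101 ⊕ 0b01001110 = 0b01011011.
P[4]: D(K, 0b10111000) = 0b10011001; 0b10011001 ⊕ 0b00111100 = 0b10100101.
P[5]: D(K, 0b01100010) = 0b11001111; 0b11001111 ⊕ 0b10111000 = 0b01110111.
Blocks that differ from the original plaintext: P[2], P[3].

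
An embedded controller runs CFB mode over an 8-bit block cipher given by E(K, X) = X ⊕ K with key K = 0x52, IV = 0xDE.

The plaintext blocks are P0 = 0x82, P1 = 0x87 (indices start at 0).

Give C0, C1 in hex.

C0 = 0x0E, C1 = 0xDB

CFB encryption: C_i = P_i ⊕ E(K, C_{i−1}), with C_{−1} = IV.
C0: E(K, 0xDE) = 0x8C; 0x82 ⊕ 0x8C = 0x0E.
C1: E(K, 0x0E) = 0x5C; 0x87 ⊕ 0x5C = 0xDB.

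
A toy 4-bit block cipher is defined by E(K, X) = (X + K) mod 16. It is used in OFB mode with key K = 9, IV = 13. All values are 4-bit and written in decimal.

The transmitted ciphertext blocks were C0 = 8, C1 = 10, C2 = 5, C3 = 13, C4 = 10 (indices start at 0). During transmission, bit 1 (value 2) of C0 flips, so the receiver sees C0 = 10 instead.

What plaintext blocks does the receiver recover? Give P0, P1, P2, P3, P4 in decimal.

OFB decryption: S_i = E(K, S_{i−1}) with S_{−1} = IV; P_i = C_i ⊕ S_i.
Only C0 changed, to 10. In OFB, a change in C_i flips the same bit in P_i only; the keystream is unaffected. Decrypting the received ciphertext:
P0: S = E(K, 13) = 6; 10 ⊕ 6 = 12.
P1: S = E(K, 6) = 15; 10 ⊕ 15 = 5.
P2: S = E(K, 15) = 8; 5 ⊕ 8 = 13.
P3: S = E(K, 8) = 1; 13 ⊕ 1 = 12.
P4: S = E(K, 1) = 10; 10 ⊕ 10 = 0.
Blocks that differ from the original plaintext: P0.

P0 = 12, P1 = 5, P2 = 13, P3 = 12, P4 = 0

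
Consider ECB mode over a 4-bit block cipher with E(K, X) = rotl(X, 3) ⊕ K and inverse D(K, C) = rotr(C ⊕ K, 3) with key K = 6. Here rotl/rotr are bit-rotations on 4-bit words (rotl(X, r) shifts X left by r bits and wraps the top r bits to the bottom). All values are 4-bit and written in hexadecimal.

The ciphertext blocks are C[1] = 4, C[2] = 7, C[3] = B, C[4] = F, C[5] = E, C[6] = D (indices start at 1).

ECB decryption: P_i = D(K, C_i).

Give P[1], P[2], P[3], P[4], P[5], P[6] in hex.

P[1] = 4, P[2] = 2, P[3] = B, P[4] = 3, P[5] = 1, P[6] = 7

P[1]: D(K, 4) = 4.
P[2]: D(K, 7) = 2.
P[3]: D(K, B) = B.
P[4]: D(K, F) = 3.
P[5]: D(K, E) = 1.
P[6]: D(K, D) = 7.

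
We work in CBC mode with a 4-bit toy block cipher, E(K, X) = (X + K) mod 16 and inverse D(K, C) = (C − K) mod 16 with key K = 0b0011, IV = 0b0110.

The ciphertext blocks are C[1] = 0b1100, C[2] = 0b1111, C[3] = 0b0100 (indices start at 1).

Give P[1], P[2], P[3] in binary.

P[1] = 0b1111, P[2] = 0b0000, P[3] = 0b1110

CBC decryption: P_i = D(K, C_i) ⊕ C_{i−1}, with C_{0} = IV.
P[1]: D(K, 0b1100) = 0b1001; 0b1001 ⊕ 0b0110 = 0b1111.
P[2]: D(K, 0b1111) = 0b1100; 0b1100 ⊕ 0b1100 = 0b0000.
P[3]: D(K, 0b0100) = 0b0001; 0b0001 ⊕ 0b1111 = 0b1110.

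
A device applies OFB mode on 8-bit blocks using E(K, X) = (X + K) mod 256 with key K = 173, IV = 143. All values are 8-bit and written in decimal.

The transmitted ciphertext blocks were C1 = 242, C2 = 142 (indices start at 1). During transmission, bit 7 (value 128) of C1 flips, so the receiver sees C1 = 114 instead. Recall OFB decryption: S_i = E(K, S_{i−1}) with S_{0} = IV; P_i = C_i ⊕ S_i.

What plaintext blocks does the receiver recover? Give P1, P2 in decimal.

P1 = 78, P2 = 103

Only C1 changed, to 114. In OFB, a change in C_i flips the same bit in P_i only; the keystream is unaffected. Decrypting the received ciphertext:
P1: S = E(K, 143) = 60; 114 ⊕ 60 = 78.
P2: S = E(K, 60) = 233; 142 ⊕ 233 = 103.
Blocks that differ from the original plaintext: P1.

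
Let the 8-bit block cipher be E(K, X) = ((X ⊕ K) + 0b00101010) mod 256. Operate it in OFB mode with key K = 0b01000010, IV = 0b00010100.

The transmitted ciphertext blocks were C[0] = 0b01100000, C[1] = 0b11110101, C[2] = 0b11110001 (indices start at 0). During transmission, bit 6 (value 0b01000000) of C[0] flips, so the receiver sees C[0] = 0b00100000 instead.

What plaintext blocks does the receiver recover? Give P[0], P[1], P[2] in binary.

OFB decryption: S_i = E(K, S_{i−1}) with S_{−1} = IV; P_i = C_i ⊕ S_i.
Only C[0] changed, to 0b00100000. In OFB, a change in C_i flips the same bit in P_i only; the keystream is unaffected. Decrypting the received ciphertext:
P[0]: S = E(K, 0b00010100) = 0b10000000; 0b00100000 ⊕ 0b10000000 = 0b10100000.
P[1]: S = E(K, 0b10000000) = 0b11101100; 0b11110101 ⊕ 0b11101100 = 0b00011001.
P[2]: S = E(K, 0b11101100) = 0b11011000; 0b11110001 ⊕ 0b11011000 = 0b00101001.
Blocks that differ from the original plaintext: P[0].

P[0] = 0b10100000, P[1] = 0b00011001, P[2] = 0b00101001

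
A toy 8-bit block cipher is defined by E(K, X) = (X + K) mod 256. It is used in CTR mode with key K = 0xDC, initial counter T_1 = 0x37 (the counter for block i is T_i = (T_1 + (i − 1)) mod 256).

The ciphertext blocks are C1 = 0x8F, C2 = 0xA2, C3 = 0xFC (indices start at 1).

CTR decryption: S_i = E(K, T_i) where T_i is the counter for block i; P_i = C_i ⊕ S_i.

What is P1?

P1 = 0x9C

P1: T = 0x37, S = E(K, T) = 0x13; 0x8F ⊕ 0x13 = 0x9C.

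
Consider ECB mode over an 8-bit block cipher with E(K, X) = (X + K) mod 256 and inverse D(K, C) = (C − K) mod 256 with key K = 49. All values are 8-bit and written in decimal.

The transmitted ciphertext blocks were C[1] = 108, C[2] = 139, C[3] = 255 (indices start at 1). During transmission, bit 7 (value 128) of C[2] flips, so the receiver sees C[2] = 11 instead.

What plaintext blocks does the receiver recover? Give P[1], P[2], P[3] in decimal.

P[1] = 59, P[2] = 218, P[3] = 206

ECB decryption: P_i = D(K, C_i).
Only C[2] changed, to 11. In ECB, a change in C_i affects only P_i. Decrypting the received ciphertext:
P[1]: D(K, 108) = 59.
P[2]: D(K, 11) = 218.
P[3]: D(K, 255) = 206.
Blocks that differ from the original plaintext: P[2].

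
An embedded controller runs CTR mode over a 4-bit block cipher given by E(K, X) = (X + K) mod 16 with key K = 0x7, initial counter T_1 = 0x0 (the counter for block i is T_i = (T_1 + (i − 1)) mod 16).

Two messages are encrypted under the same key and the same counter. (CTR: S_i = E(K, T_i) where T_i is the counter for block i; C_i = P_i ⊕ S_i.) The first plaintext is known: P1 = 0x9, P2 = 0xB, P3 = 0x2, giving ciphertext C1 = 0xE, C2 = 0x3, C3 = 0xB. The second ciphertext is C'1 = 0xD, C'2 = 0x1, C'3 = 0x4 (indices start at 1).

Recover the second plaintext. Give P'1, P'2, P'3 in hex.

In CTR with a reused counter, both messages share the same keystream S_i, so C_i ⊕ C'_i = P_i ⊕ P'_i and thus P'_i = P_i ⊕ C_i ⊕ C'_i.
P'1: 0x9 ⊕ 0xE ⊕ 0xD = 0xA.
P'2: 0xB ⊕ 0x3 ⊕ 0x1 = 0x9.
P'3: 0x2 ⊕ 0xB ⊕ 0x4 = 0xD.

P'1 = 0xA, P'2 = 0x9, P'3 = 0xD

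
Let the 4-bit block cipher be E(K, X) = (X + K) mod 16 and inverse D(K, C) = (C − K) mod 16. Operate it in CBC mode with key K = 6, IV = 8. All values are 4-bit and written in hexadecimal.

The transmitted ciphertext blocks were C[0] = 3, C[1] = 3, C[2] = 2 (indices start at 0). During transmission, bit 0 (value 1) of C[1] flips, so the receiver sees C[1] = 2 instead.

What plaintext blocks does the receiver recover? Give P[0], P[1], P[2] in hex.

P[0] = 5, P[1] = F, P[2] = E

CBC decryption: P_i = D(K, C_i) ⊕ C_{i−1}, with C_{−1} = IV.
Only C[1] changed, to 2. In CBC, a change in C_i garbles P_i and flips the same bit in P_{i+1}. Decrypting the received ciphertext:
P[0]: D(K, 3) = D; D ⊕ 8 = 5.
P[1]: D(K, 2) = C; C ⊕ 3 = F.
P[2]: D(K, 2) = C; C ⊕ 2 = E.
Blocks that differ from the original plaintext: P[1], P[2].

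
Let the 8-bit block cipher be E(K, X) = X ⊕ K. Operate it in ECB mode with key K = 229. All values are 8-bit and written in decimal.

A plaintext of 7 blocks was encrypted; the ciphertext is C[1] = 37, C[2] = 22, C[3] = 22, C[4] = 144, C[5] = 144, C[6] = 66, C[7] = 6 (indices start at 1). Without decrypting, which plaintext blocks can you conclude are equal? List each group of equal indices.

ECB encrypts each block independently with the same key, so equal ciphertext blocks imply equal plaintext blocks.
C[2] = C[3] = 22, so P[2] = P[3].
C[4] = C[5] = 144, so P[4] = P[5].

P[2] = P[3]; P[4] = P[5]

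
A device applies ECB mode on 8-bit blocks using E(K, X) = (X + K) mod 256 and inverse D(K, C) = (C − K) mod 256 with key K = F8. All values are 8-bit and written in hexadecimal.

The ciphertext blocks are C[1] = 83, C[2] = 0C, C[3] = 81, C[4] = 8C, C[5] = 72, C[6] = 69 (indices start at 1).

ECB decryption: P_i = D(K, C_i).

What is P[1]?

P[1] = 8B

P[1]: D(K, 83) = 8B.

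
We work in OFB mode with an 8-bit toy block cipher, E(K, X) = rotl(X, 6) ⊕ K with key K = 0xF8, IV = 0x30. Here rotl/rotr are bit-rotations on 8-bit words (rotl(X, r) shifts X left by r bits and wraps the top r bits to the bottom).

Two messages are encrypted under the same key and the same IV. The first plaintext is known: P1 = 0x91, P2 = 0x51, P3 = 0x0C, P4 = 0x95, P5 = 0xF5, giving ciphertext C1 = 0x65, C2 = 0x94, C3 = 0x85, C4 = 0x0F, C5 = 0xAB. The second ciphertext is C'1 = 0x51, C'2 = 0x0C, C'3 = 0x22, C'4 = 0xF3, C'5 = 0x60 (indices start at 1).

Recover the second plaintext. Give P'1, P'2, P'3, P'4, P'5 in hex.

P'1 = 0xA5, P'2 = 0xC9, P'3 = 0xAB, P'4 = 0x69, P'5 = 0x3E

In OFB with a reused IV, both messages share the same keystream S_i, so C_i ⊕ C'_i = P_i ⊕ P'_i and thus P'_i = P_i ⊕ C_i ⊕ C'_i.
P'1: 0x91 ⊕ 0x65 ⊕ 0x51 = 0xA5.
P'2: 0x51 ⊕ 0x94 ⊕ 0x0C = 0xC9.
P'3: 0x0C ⊕ 0x85 ⊕ 0x22 = 0xAB.
P'4: 0x95 ⊕ 0x0F ⊕ 0xF3 = 0x69.
P'5: 0xF5 ⊕ 0xAB ⊕ 0x60 = 0x3E.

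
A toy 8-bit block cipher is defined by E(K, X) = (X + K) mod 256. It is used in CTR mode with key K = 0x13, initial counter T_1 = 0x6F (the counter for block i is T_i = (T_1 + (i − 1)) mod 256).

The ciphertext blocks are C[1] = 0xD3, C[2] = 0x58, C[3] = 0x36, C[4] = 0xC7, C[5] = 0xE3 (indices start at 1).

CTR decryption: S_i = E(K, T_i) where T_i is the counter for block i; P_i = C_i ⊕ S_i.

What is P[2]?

P[2] = 0xDB

P[2]: T = 0x70, S = E(K, T) = 0x83; 0x58 ⊕ 0x83 = 0xDB.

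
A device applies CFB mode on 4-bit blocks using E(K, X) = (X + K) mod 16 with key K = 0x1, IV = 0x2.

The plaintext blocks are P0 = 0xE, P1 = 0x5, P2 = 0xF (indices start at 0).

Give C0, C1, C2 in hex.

CFB encryption: C_i = P_i ⊕ E(K, C_{i−1}), with C_{−1} = IV.
C0: E(K, 0x2) = 0x3; 0xE ⊕ 0x3 = 0xD.
C1: E(K, 0xD) = 0xE; 0x5 ⊕ 0xE = 0xB.
C2: E(K, 0xB) = 0xC; 0xF ⊕ 0xC = 0x3.

C0 = 0xD, C1 = 0xB, C2 = 0x3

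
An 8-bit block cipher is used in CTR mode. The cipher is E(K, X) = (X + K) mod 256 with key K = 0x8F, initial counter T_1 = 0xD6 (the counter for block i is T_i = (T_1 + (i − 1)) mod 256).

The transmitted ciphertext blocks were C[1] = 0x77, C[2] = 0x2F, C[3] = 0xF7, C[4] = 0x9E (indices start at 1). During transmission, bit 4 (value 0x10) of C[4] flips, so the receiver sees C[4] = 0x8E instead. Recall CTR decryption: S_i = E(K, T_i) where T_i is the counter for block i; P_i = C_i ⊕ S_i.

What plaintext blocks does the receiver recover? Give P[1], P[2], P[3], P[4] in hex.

Only C[4] changed, to 0x8E. In CTR, a change in C_i flips the same bit in P_i only; the keystream is unaffected. Decrypting the received ciphertext:
P[1]: T = 0xD6, S = E(K, T) = 0x65; 0x77 ⊕ 0x65 = 0x12.
P[2]: T = 0xD7, S = E(K, T) = 0x66; 0x2F ⊕ 0x66 = 0x49.
P[3]: T = 0xD8, S = E(K, T) = 0x67; 0xF7 ⊕ 0x67 = 0x90.
P[4]: T = 0xD9, S = E(K, T) = 0x68; 0x8E ⊕ 0x68 = 0xE6.
Blocks that differ from the original plaintext: P[4].

P[1] = 0x12, P[2] = 0x49, P[3] = 0x90, P[4] = 0xE6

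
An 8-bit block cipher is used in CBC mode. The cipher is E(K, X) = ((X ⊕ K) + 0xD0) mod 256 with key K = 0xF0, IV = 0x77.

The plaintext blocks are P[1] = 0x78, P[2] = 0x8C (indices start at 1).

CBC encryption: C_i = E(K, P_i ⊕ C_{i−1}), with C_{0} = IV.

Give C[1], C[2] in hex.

C[1] = 0xCF, C[2] = 0x83

C[1]: P[1] ⊕ 0x77 = 0x0F; E(K, 0x0F) = 0xCF.
C[2]: P[2] ⊕ 0xCF = 0x43; E(K, 0x43) = 0x83.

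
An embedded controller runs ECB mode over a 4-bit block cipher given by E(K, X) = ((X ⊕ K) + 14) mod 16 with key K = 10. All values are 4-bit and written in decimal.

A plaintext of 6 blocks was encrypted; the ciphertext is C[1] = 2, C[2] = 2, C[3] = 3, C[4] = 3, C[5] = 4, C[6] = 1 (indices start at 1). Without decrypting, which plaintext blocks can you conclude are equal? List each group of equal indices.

P[1] = P[2]; P[3] = P[4]

ECB encrypts each block independently with the same key, so equal ciphertext blocks imply equal plaintext blocks.
C[1] = C[2] = 2, so P[1] = P[2].
C[3] = C[4] = 3, so P[3] = P[4].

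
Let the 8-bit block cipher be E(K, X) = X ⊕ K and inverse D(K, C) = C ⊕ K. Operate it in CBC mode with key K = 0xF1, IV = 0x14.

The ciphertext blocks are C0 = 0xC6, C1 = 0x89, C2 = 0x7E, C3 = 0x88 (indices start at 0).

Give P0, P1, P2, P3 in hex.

P0 = 0x23, P1 = 0xBE, P2 = 0x06, P3 = 0x07

CBC decryption: P_i = D(K, C_i) ⊕ C_{i−1}, with C_{−1} = IV.
P0: D(K, 0xC6) = 0x37; 0x37 ⊕ 0x14 = 0x23.
P1: D(K, 0x89) = 0x78; 0x78 ⊕ 0xC6 = 0xBE.
P2: D(K, 0x7E) = 0x8F; 0x8F ⊕ 0x89 = 0x06.
P3: D(K, 0x88) = 0x79; 0x79 ⊕ 0x7E = 0x07.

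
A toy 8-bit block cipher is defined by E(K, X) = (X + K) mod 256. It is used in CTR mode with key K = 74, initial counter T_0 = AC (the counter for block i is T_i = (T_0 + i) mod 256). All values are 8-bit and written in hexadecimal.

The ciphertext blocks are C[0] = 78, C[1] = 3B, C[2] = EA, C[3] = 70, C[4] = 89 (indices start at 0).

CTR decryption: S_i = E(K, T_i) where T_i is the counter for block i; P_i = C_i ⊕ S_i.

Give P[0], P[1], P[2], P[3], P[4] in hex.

P[0]: T = AC, S = E(K, T) = 20; 78 ⊕ 20 = 58.
P[1]: T = AD, S = E(K, T) = 21; 3B ⊕ 21 = 1A.
P[2]: T = AE, S = E(K, T) = 22; EA ⊕ 22 = C8.
P[3]: T = AF, S = E(K, T) = 23; 70 ⊕ 23 = 53.
P[4]: T = B0, S = E(K, T) = 24; 89 ⊕ 24 = AD.

P[0] = 58, P[1] = 1A, P[2] = C8, P[3] = 53, P[4] = AD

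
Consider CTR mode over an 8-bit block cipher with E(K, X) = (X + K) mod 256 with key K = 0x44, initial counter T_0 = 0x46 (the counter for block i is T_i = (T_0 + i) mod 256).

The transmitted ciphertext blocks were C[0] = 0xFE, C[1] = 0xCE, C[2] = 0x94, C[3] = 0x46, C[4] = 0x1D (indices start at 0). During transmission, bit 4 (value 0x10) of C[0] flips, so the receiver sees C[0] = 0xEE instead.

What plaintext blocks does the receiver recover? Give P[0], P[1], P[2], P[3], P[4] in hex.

CTR decryption: S_i = E(K, T_i) where T_i is the counter for block i; P_i = C_i ⊕ S_i.
Only C[0] changed, to 0xEE. In CTR, a change in C_i flips the same bit in P_i only; the keystream is unaffected. Decrypting the received ciphertext:
P[0]: T = 0x46, S = E(K, T) = 0x8A; 0xEE ⊕ 0x8A = 0x64.
P[1]: T = 0x47, S = E(K, T) = 0x8B; 0xCE ⊕ 0x8B = 0x45.
P[2]: T = 0x48, S = E(K, T) = 0x8C; 0x94 ⊕ 0x8C = 0x18.
P[3]: T = 0x49, S = E(K, T) = 0x8D; 0x46 ⊕ 0x8D = 0xCB.
P[4]: T = 0x4A, S = E(K, T) = 0x8E; 0x1D ⊕ 0x8E = 0x93.
Blocks that differ from the original plaintext: P[0].

P[0] = 0x64, P[1] = 0x45, P[2] = 0x18, P[3] = 0xCB, P[4] = 0x93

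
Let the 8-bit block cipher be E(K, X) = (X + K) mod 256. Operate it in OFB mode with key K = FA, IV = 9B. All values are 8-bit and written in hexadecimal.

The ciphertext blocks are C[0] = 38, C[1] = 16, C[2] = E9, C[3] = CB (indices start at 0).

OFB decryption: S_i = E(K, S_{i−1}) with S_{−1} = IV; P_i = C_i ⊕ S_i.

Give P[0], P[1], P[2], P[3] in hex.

P[0] = AD, P[1] = 99, P[2] = 60, P[3] = 48

P[0]: S = E(K, 9B) = 95; 38 ⊕ 95 = AD.
P[1]: S = E(K, 95) = 8F; 16 ⊕ 8F = 99.
P[2]: S = E(K, 8F) = 89; E9 ⊕ 89 = 60.
P[3]: S = E(K, 89) = 83; CB ⊕ 83 = 48.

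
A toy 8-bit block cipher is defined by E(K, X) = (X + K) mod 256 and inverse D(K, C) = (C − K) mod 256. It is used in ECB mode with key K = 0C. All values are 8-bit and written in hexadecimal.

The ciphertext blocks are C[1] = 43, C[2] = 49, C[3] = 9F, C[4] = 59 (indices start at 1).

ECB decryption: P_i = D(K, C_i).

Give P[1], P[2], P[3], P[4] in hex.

P[1] = 37, P[2] = 3D, P[3] = 93, P[4] = 4D

P[1]: D(K, 43) = 37.
P[2]: D(K, 49) = 3D.
P[3]: D(K, 9F) = 93.
P[4]: D(K, 59) = 4D.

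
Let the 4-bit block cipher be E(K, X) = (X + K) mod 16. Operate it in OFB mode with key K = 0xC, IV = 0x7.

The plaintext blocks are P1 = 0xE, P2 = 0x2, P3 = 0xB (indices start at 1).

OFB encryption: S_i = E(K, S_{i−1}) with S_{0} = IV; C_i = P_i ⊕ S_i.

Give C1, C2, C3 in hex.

C1: S = E(K, 0x7) = 0x3; 0xE ⊕ 0x3 = 0xD.
C2: S = E(K, 0x3) = 0xF; 0x2 ⊕ 0xF = 0xD.
C3: S = E(K, 0xF) = 0xB; 0xB ⊕ 0xB = 0x0.

C1 = 0xD, C2 = 0xD, C3 = 0x0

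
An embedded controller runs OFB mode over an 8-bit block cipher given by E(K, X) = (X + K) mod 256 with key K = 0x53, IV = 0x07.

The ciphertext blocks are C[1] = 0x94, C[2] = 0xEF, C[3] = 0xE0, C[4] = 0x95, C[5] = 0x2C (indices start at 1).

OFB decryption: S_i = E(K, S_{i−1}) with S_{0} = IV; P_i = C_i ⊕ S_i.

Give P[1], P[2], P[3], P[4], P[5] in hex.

P[1] = 0xCE, P[2] = 0x42, P[3] = 0xE0, P[4] = 0xC6, P[5] = 0x8A

P[1]: S = E(K, 0x07) = 0x5A; 0x94 ⊕ 0x5A = 0xCE.
P[2]: S = E(K, 0x5A) = 0xAD; 0xEF ⊕ 0xAD = 0x42.
P[3]: S = E(K, 0xAD) = 0x00; 0xE0 ⊕ 0x00 = 0xE0.
P[4]: S = E(K, 0x00) = 0x53; 0x95 ⊕ 0x53 = 0xC6.
P[5]: S = E(K, 0x53) = 0xA6; 0x2C ⊕ 0xA6 = 0x8A.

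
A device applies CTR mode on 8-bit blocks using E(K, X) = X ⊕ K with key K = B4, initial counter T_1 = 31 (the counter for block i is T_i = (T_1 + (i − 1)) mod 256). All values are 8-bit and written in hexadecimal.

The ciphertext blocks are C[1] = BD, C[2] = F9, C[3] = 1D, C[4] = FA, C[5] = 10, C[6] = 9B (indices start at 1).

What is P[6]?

CTR decryption: S_i = E(K, T_i) where T_i is the counter for block i; P_i = C_i ⊕ S_i.
P[6]: T = 36, S = E(K, T) = 82; 9B ⊕ 82 = 19.

P[6] = 19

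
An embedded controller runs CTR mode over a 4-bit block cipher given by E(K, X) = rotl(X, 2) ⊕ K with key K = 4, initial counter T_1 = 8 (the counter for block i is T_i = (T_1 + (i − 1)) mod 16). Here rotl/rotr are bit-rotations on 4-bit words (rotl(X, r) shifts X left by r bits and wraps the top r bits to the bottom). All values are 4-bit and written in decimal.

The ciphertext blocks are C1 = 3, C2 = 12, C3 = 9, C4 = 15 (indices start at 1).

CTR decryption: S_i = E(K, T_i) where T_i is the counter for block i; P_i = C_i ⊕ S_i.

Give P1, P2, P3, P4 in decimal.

P1: T = 8, S = E(K, T) = 6; 3 ⊕ 6 = 5.
P2: T = 9, S = E(K, T) = 2; 12 ⊕ 2 = 14.
P3: T = 10, S = E(K, T) = 14; 9 ⊕ 14 = 7.
P4: T = 11, S = E(K, T) = 10; 15 ⊕ 10 = 5.

P1 = 5, P2 = 14, P3 = 7, P4 = 5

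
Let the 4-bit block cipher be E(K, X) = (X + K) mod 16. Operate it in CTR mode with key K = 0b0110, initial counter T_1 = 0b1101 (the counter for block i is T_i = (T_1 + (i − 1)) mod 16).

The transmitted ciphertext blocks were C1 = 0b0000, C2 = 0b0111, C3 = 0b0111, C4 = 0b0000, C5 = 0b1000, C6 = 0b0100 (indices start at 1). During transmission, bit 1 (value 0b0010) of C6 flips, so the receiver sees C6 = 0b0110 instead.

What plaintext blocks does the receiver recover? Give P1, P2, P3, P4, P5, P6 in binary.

CTR decryption: S_i = E(K, T_i) where T_i is the counter for block i; P_i = C_i ⊕ S_i.
Only C6 changed, to 0b0110. In CTR, a change in C_i flips the same bit in P_i only; the keystream is unaffected. Decrypting the received ciphertext:
P1: T = 0b1101, S = E(K, T) = 0b0011; 0b0000 ⊕ 0b0011 = 0b0011.
P2: T = 0b1110, S = E(K, T) = 0b0100; 0b0111 ⊕ 0b0100 = 0b0011.
P3: T = 0b1111, S = E(K, T) = 0b0101; 0b0111 ⊕ 0b0101 = 0b0010.
P4: T = 0b0000, S = E(K, T) = 0b0110; 0b0000 ⊕ 0b0110 = 0b0110.
P5: T = 0b0001, S = E(K, T) = 0b0111; 0b1000 ⊕ 0b0111 = 0b1111.
P6: T = 0b0010, S = E(K, T) = 0b1000; 0b0110 ⊕ 0b1000 = 0b1110.
Blocks that differ from the original plaintext: P6.

P1 = 0b0011, P2 = 0b0011, P3 = 0b0010, P4 = 0b0110, P5 = 0b1111, P6 = 0b1110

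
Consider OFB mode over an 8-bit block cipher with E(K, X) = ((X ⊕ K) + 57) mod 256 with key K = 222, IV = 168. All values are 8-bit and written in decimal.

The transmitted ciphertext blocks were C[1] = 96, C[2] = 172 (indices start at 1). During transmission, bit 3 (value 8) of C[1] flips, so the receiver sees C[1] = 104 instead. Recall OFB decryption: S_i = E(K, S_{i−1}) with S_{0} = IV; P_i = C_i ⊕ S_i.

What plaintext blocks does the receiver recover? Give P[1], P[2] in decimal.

P[1] = 199, P[2] = 6

Only C[1] changed, to 104. In OFB, a change in C_i flips the same bit in P_i only; the keystream is unaffected. Decrypting the received ciphertext:
P[1]: S = E(K, 168) = 175; 104 ⊕ 175 = 199.
P[2]: S = E(K, 175) = 170; 172 ⊕ 170 = 6.
Blocks that differ from the original plaintext: P[1].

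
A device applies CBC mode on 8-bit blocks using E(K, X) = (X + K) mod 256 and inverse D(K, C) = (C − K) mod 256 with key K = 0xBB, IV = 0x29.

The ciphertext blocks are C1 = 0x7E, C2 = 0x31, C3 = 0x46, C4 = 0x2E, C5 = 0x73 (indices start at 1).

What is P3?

CBC decryption: P_i = D(K, C_i) ⊕ C_{i−1}, with C_{0} = IV.
P3: D(K, 0x46) = 0x8B; 0x8B ⊕ 0x31 = 0xBA.

P3 = 0xBA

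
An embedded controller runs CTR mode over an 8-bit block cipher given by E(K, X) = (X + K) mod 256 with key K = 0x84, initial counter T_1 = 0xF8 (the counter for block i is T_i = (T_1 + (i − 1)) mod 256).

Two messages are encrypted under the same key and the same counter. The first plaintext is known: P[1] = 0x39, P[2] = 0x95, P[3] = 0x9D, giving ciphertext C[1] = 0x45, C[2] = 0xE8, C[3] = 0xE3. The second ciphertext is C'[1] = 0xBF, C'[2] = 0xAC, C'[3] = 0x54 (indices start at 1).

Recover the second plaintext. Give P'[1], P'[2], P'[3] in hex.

P'[1] = 0xC3, P'[2] = 0xD1, P'[3] = 0x2A

In CTR with a reused counter, both messages share the same keystream S_i, so C_i ⊕ C'_i = P_i ⊕ P'_i and thus P'_i = P_i ⊕ C_i ⊕ C'_i.
P'[1]: 0x39 ⊕ 0x45 ⊕ 0xBF = 0xC3.
P'[2]: 0x95 ⊕ 0xE8 ⊕ 0xAC = 0xD1.
P'[3]: 0x9D ⊕ 0xE3 ⊕ 0x54 = 0x2A.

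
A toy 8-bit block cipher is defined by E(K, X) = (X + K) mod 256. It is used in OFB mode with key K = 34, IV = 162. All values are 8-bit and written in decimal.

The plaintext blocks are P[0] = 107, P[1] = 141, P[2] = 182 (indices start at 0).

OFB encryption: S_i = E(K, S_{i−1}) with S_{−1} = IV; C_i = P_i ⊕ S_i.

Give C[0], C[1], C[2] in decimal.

C[0]: S = E(K, 162) = 196; 107 ⊕ 196 = 175.
C[1]: S = E(K, 196) = 230; 141 ⊕ 230 = 107.
C[2]: S = E(K, 230) = 8; 182 ⊕ 8 = 190.

C[0] = 175, C[1] = 107, C[2] = 190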